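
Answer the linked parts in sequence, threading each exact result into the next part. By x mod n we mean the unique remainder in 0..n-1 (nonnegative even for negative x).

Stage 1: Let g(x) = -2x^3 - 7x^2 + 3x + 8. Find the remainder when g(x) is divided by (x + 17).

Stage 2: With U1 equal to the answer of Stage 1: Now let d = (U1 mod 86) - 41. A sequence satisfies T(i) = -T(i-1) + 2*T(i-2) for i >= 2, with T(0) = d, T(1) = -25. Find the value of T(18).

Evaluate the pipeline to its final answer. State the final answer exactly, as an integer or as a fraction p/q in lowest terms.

349503

Stage 1: remainder = value at the root: -2*(-17)^3 - 7*(-17)^2 + 3*(-17)^1 + 8 = (9826) + (-2023) + (-51) + (8) = 7760; answer 7760
Stage 2: U1 = 7760; d = -21; T(2) = -1*(-25) + 2*(-21) = -17; iterating: T(2)=-17, T(3)=-33, T(4)=-1, T(5)=-65, T(6)=63, T(7)=-193, T(8)=319, T(9)=-705, T(10)=1343, T(11)=-2753, T(12)=5439, T(13)=-10945, T(14)=21823, T(15)=-43713, T(16)=87359, T(17)=-174785, T(18)=349503; answer 349503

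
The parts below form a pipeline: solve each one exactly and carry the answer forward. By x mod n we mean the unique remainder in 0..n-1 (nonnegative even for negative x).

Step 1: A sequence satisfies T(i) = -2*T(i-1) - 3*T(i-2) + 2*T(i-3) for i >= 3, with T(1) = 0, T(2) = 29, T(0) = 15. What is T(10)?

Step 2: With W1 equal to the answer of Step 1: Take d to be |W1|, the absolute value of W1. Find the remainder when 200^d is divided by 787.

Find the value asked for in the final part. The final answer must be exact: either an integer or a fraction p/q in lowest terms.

Step 1: T(3) = -2*(29) - 3*(0) + 2*(15) = -28; iterating: T(3)=-28, T(4)=-31, T(5)=204, T(6)=-371, T(7)=68, T(8)=1385, T(9)=-3716, T(10)=3413; answer 3413
Step 2: W1 = 3413; d = 3413; squarings mod 787: 200^1=200, 200^2=650, 200^4=668, 200^8=782, 200^16=25, 200^32=625, 200^64=273, 200^128=551, 200^256=606, 200^512=494, 200^1024=66, 200^2048=421; 200^3413 = 200^1 * 200^4 * 200^16 * 200^64 * 200^256 * 200^1024 * 200^2048 = 403 (mod 787); answer 403

403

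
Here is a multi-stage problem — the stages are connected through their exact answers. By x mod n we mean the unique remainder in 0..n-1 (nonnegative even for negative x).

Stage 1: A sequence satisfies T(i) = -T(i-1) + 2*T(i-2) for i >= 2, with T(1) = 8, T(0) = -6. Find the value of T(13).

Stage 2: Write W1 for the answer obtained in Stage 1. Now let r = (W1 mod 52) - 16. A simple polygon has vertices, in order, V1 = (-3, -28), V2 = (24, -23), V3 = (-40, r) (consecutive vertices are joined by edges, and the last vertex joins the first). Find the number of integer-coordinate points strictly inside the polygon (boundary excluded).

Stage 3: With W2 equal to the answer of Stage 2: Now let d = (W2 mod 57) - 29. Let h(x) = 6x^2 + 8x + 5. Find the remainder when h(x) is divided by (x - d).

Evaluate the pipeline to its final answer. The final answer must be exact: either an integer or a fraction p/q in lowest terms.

419

Stage 1: T(2) = -1*(8) + 2*(-6) = -20; iterating: T(2)=-20, T(3)=36, T(4)=-76, T(5)=148, T(6)=-300, T(7)=596, T(8)=-1196, T(9)=2388, T(10)=-4780, T(11)=9556, T(12)=-19116, T(13)=38228; answer 38228
Stage 2: W1 = 38228; r = -8; cross terms: (-3*-23 - 24*-28)=741, (24*-8 - -40*-23)=-1112, (-40*-28 - -3*-8)=1096; twice the area = |725| = 725; area = 725/2; boundary points = 1 + 1 + 1 = 3; strictly interior points = area - boundary/2 + 1 = 362; answer 362
Stage 3: W2 = 362; d = -9; remainder = value at the root: 6*(-9)^2 + 8*(-9)^1 + 5 = (486) + (-72) + (5) = 419; answer 419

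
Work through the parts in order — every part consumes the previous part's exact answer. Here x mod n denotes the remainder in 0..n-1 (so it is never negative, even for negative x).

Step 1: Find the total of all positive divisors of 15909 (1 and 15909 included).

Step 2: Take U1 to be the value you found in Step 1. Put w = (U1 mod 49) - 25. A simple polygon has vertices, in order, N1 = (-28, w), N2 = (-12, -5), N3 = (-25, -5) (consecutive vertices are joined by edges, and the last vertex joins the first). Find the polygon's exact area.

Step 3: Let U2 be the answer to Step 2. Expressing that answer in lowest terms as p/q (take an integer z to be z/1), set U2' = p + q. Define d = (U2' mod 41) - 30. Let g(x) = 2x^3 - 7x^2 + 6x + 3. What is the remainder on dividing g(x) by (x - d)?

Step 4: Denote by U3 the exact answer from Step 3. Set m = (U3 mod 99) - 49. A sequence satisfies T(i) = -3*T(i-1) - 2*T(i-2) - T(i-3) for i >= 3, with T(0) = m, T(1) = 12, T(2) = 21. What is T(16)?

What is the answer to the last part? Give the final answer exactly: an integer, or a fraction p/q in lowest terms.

Step 1: 15909 = 3 * 5303; sigma = (1 + 3) * (1 + 5303) = 4 * 5304 = 21216; answer 21216
Step 2: U1 = 21216; w = 23; cross terms: (-28*-5 - -12*23)=416, (-12*-5 - -25*-5)=-65, (-25*23 - -28*-5)=-715; twice the area = |-364| = 364; area = 182; answer 182
Step 3: U2 = 182; threaded value p + q = 183; d = -11; remainder = value at the root: 2*(-11)^3 - 7*(-11)^2 + 6*(-11)^1 + 3 = (-2662) + (-847) + (-66) + (3) = -3572; answer -3572
Step 4: U3 = -3572; m = 42; T(3) = -3*(21) - 2*(12) - 1*(42) = -129; iterating: T(3)=-129, T(4)=333, T(5)=-762, T(6)=1749, T(7)=-4056, T(8)=9432, T(9)=-21933, T(10)=50991, T(11)=-118539, T(12)=275568, T(13)=-640617, T(14)=1489254, T(15)=-3462096, T(16)=8048397; answer 8048397

8048397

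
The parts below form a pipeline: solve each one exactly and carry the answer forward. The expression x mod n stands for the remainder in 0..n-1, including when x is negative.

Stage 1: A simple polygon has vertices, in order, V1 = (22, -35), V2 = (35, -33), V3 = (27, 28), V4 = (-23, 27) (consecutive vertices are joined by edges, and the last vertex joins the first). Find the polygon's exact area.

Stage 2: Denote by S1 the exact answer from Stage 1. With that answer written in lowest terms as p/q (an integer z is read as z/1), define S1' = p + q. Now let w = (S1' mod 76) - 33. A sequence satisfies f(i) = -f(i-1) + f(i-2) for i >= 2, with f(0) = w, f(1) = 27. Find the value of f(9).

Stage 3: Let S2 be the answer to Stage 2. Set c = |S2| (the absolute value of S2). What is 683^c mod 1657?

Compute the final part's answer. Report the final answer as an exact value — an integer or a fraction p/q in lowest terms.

617

Stage 1: cross terms: (22*-33 - 35*-35)=499, (35*28 - 27*-33)=1871, (27*27 - -23*28)=1373, (-23*-35 - 22*27)=211; twice the area = |3954| = 3954; area = 1977; answer 1977
Stage 2: S1 = 1977; threaded value p + q = 1978; w = -31; f(2) = -1*(27) + 1*(-31) = -58; iterating: f(2)=-58, f(3)=85, f(4)=-143, f(5)=228, f(6)=-371, f(7)=599, f(8)=-970, f(9)=1569; answer 1569
Stage 3: S2 = 1569; c = 1569; squarings mod 1657: 683^1=683, 683^2=872, 683^4=1478, 683^8=558, 683^16=1505, 683^32=1563, 683^64=551, 683^128=370, 683^256=1026, 683^512=481, 683^1024=1038; 683^1569 = 683^1 * 683^32 * 683^512 * 683^1024 = 617 (mod 1657); answer 617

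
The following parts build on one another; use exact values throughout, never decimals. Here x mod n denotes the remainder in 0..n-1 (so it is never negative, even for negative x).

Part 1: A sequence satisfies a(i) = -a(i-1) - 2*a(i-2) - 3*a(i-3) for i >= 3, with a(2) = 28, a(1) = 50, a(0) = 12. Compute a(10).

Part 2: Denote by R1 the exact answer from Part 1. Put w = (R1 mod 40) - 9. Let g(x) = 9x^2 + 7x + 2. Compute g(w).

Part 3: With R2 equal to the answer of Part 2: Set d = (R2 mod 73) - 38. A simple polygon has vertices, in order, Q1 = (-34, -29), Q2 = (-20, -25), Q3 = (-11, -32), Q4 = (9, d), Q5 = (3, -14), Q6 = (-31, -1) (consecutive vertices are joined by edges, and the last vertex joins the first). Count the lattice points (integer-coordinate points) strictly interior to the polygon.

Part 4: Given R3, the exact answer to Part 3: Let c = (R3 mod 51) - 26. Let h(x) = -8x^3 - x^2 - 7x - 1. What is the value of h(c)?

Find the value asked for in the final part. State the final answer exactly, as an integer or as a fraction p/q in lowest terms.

Part 1: a(3) = -1*(28) - 2*(50) - 3*(12) = -164; iterating: a(3)=-164, a(4)=-42, a(5)=286, a(6)=290, a(7)=-736, a(8)=-702, a(9)=1304, a(10)=2308; answer 2308
Part 2: R1 = 2308; w = 19; 9*(19)^2 + 7*(19)^1 + 2 = (3249) + (133) + (2) = 3384; answer 3384
Part 3: R2 = 3384; d = -12; cross terms: (-34*-25 - -20*-29)=270, (-20*-32 - -11*-25)=365, (-11*-12 - 9*-32)=420, (9*-14 - 3*-12)=-90, (3*-1 - -31*-14)=-437, (-31*-29 - -34*-1)=865; twice the area = |1393| = 1393; area = 1393/2; boundary points = 2 + 1 + 20 + 2 + 1 + 1 = 27; strictly interior points = area - boundary/2 + 1 = 684; answer 684
Part 4: R3 = 684; c = -5; -8*(-5)^3 - 1*(-5)^2 - 7*(-5)^1 - 1 = (1000) + (-25) + (35) + (-1) = 1009; answer 1009

1009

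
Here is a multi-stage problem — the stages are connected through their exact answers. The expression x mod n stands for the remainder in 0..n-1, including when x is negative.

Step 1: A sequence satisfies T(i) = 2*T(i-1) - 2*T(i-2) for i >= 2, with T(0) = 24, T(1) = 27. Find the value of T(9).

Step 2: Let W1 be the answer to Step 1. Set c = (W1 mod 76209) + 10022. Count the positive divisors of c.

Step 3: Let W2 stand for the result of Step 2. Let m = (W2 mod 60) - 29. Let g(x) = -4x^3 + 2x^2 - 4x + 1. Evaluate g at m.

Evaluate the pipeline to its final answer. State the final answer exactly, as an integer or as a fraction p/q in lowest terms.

Step 1: T(2) = 2*(27) - 2*(24) = 6; iterating: T(2)=6, T(3)=-42, T(4)=-96, T(5)=-108, T(6)=-24, T(7)=168, T(8)=384, T(9)=432; answer 432
Step 2: W1 = 432; c = 10454; 10454 = 2 * 5227; number of divisors = (1+1) * (1+1) = 4; answer 4
Step 3: W2 = 4; m = -25; -4*(-25)^3 + 2*(-25)^2 - 4*(-25)^1 + 1 = (62500) + (1250) + (100) + (1) = 63851; answer 63851

63851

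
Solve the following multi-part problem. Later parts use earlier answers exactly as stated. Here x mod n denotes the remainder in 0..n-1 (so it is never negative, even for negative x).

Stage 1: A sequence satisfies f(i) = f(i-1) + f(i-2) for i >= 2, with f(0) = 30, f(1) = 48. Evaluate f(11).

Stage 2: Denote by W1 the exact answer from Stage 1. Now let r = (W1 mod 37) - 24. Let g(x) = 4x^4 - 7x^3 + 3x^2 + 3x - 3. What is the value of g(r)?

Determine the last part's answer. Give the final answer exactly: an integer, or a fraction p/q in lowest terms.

Stage 1: f(2) = 1*(48) + 1*(30) = 78; iterating: f(2)=78, f(3)=126, f(4)=204, f(5)=330, f(6)=534, f(7)=864, f(8)=1398, f(9)=2262, f(10)=3660, f(11)=5922; answer 5922
Stage 2: W1 = 5922; r = -22; 4*(-22)^4 - 7*(-22)^3 + 3*(-22)^2 + 3*(-22)^1 - 3 = (937024) + (74536) + (1452) + (-66) + (-3) = 1012943; answer 1012943

1012943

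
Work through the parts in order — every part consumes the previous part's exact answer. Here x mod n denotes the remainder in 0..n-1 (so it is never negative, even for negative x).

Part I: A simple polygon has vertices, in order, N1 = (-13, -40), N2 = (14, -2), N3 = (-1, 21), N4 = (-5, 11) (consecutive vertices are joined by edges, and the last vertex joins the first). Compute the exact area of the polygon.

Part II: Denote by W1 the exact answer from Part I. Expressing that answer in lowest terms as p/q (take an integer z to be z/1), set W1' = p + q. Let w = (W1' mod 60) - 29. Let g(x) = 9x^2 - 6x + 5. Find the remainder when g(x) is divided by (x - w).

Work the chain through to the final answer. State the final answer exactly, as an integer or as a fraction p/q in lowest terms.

6893

Part I: cross terms: (-13*-2 - 14*-40)=586, (14*21 - -1*-2)=292, (-1*11 - -5*21)=94, (-5*-40 - -13*11)=343; twice the area = |1315| = 1315; area = 1315/2; answer 1315/2
Part II: W1 = 1315/2; threaded value p + q = 1317; w = 28; remainder = value at the root: 9*(28)^2 - 6*(28)^1 + 5 = (7056) + (-168) + (5) = 6893; answer 6893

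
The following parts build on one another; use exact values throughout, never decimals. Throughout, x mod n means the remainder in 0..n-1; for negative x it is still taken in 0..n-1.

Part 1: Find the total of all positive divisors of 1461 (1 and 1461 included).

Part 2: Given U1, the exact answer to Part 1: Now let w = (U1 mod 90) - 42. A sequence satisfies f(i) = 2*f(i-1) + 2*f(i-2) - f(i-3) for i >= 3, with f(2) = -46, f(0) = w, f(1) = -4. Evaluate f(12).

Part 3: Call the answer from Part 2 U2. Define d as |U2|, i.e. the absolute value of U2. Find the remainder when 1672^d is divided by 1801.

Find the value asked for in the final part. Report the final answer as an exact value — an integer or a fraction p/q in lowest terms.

Part 1: 1461 = 3 * 487; sigma = (1 + 3) * (1 + 487) = 4 * 488 = 1952; answer 1952
Part 2: U1 = 1952; w = 20; f(3) = 2*(-46) + 2*(-4) - 1*(20) = -120; iterating: f(3)=-120, f(4)=-328, f(5)=-850, f(6)=-2236, f(7)=-5844, f(8)=-15310, f(9)=-40072, f(10)=-104920, f(11)=-274674, f(12)=-719116; answer -719116
Part 3: U2 = -719116; d = 719116; squarings mod 1801: 1672^1=1672, 1672^2=432, 1672^4=1121, 1672^8=1344, 1672^16=1734, 1672^32=887, 1672^64=1533, 1672^128=1585, 1672^256=1631, 1672^512=84, 1672^1024=1653, 1672^2048=292, 1672^4096=617, 1672^8192=678, 1672^16384=429, 1672^32768=339, 1672^65536=1458, 1672^131072=584, 1672^262144=667, 1672^524288=42; 1672^719116 = 1672^4 * 1672^8 * 1672^256 * 1672^2048 * 1672^4096 * 1672^8192 * 1672^16384 * 1672^32768 * 1672^131072 * 1672^524288 = 1734 (mod 1801); answer 1734

1734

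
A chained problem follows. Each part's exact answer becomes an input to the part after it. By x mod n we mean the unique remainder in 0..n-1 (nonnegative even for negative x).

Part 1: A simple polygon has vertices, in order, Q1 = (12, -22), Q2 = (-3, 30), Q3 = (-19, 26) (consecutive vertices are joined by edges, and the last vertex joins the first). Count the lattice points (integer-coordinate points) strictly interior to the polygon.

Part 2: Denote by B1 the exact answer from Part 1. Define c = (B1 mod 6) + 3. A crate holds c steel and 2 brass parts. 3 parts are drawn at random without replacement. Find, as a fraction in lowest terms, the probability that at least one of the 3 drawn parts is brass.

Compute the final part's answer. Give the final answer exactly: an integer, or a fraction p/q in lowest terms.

9/10

Part 1: cross terms: (12*30 - -3*-22)=294, (-3*26 - -19*30)=492, (-19*-22 - 12*26)=106; twice the area = |892| = 892; area = 446; boundary points = 1 + 4 + 1 = 6; strictly interior points = area - boundary/2 + 1 = 444; answer 444
Part 2: B1 = 444; c = 3; total draws C(5,3) = 10; complement C(3,3) = 1; favorable 10 - 1 = 9; P = 9/10; answer 9/10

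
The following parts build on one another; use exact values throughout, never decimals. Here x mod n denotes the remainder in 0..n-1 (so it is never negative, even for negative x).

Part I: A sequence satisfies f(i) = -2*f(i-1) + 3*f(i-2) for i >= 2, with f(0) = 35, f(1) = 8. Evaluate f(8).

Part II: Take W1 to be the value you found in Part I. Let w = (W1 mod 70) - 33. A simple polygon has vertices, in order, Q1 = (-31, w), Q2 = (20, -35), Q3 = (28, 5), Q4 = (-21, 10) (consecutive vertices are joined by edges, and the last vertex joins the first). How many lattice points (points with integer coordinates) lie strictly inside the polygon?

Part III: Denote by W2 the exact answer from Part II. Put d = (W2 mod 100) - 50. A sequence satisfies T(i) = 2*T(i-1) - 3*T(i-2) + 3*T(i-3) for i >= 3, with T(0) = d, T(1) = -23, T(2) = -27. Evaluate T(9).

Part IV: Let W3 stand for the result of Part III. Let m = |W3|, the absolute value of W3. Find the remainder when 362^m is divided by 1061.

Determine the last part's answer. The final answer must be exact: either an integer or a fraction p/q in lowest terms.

Part I: f(2) = -2*(8) + 3*(35) = 89; iterating: f(2)=89, f(3)=-154, f(4)=575, f(5)=-1612, f(6)=4949, f(7)=-14734, f(8)=44315; answer 44315
Part II: W1 = 44315; w = -28; cross terms: (-31*-35 - 20*-28)=1645, (20*5 - 28*-35)=1080, (28*10 - -21*5)=385, (-21*-28 - -31*10)=898; twice the area = |4008| = 4008; area = 2004; boundary points = 1 + 8 + 1 + 2 = 12; strictly interior points = area - boundary/2 + 1 = 1999; answer 1999
Part III: W2 = 1999; d = 49; T(3) = 2*(-27) - 3*(-23) + 3*(49) = 162; iterating: T(3)=162, T(4)=336, T(5)=105, T(6)=-312, T(7)=69, T(8)=1389, T(9)=1635; answer 1635
Part IV: W3 = 1635; m = 1635; squarings mod 1061: 362^1=362, 362^2=541, 362^4=906, 362^8=683, 362^16=710, 362^32=125, 362^64=771, 362^128=281, 362^256=447, 362^512=341, 362^1024=632; 362^1635 = 362^1 * 362^2 * 362^32 * 362^64 * 362^512 * 362^1024 = 653 (mod 1061); answer 653

653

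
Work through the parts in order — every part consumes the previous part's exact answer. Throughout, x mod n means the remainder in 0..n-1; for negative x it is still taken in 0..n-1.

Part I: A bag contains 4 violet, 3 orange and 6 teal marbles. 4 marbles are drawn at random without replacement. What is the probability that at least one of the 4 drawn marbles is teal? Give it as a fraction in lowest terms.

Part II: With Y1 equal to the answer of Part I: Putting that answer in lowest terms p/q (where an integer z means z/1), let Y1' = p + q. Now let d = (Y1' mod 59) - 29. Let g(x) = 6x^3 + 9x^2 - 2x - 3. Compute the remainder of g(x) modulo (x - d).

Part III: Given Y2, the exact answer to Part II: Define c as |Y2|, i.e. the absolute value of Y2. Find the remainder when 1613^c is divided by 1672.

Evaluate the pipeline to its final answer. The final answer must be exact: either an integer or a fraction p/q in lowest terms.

237

Part I: total draws C(13,4) = 715; complement C(7,4) = 35; favorable 715 - 35 = 680; P = 136/143; answer 136/143
Part II: Y1 = 136/143; threaded value p + q = 279; d = 14; remainder = value at the root: 6*(14)^3 + 9*(14)^2 - 2*(14)^1 - 3 = (16464) + (1764) + (-28) + (-3) = 18197; answer 18197
Part III: Y2 = 18197; c = 18197; squarings mod 1672: 1613^1=1613, 1613^2=137, 1613^4=377, 1613^8=9, 1613^16=81, 1613^32=1545, 1613^64=1081, 1613^128=1505, 1613^256=1137, 1613^512=313, 1613^1024=993, 1613^2048=1241, 1613^4096=169, 1613^8192=137, 1613^16384=377; 1613^18197 = 1613^1 * 1613^4 * 1613^16 * 1613^256 * 1613^512 * 1613^1024 * 1613^16384 = 237 (mod 1672); answer 237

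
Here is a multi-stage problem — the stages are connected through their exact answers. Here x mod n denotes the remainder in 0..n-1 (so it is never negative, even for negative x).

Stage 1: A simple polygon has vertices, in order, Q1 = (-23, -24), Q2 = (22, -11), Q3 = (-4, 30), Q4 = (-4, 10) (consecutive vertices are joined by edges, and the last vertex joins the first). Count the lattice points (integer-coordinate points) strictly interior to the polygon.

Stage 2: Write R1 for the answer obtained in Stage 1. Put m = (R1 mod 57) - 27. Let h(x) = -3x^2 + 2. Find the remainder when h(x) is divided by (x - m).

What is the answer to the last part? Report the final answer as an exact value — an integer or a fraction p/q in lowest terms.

Stage 1: cross terms: (-23*-11 - 22*-24)=781, (22*30 - -4*-11)=616, (-4*10 - -4*30)=80, (-4*-24 - -23*10)=326; twice the area = |1803| = 1803; area = 1803/2; boundary points = 1 + 1 + 20 + 1 = 23; strictly interior points = area - boundary/2 + 1 = 891; answer 891
Stage 2: R1 = 891; m = 9; remainder = value at the root: -3*(9)^2 + 2 = (-243) + (2) = -241; answer -241

-241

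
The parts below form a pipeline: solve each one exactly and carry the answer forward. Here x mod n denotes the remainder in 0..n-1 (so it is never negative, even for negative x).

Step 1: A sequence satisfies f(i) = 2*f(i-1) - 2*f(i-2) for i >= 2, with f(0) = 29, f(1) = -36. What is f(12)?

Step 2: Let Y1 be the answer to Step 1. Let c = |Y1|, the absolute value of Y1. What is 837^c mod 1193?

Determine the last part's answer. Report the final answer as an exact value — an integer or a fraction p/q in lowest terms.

1017

Step 1: f(2) = 2*(-36) - 2*(29) = -130; iterating: f(2)=-130, f(3)=-188, f(4)=-116, f(5)=144, f(6)=520, f(7)=752, f(8)=464, f(9)=-576, f(10)=-2080, f(11)=-3008, f(12)=-1856; answer -1856
Step 2: Y1 = -1856; c = 1856; squarings mod 1193: 837^1=837, 837^2=278, 837^4=932, 837^8=120, 837^16=84, 837^32=1091, 837^64=860, 837^128=1133, 837^256=21, 837^512=441, 837^1024=22; 837^1856 = 837^64 * 837^256 * 837^512 * 837^1024 = 1017 (mod 1193); answer 1017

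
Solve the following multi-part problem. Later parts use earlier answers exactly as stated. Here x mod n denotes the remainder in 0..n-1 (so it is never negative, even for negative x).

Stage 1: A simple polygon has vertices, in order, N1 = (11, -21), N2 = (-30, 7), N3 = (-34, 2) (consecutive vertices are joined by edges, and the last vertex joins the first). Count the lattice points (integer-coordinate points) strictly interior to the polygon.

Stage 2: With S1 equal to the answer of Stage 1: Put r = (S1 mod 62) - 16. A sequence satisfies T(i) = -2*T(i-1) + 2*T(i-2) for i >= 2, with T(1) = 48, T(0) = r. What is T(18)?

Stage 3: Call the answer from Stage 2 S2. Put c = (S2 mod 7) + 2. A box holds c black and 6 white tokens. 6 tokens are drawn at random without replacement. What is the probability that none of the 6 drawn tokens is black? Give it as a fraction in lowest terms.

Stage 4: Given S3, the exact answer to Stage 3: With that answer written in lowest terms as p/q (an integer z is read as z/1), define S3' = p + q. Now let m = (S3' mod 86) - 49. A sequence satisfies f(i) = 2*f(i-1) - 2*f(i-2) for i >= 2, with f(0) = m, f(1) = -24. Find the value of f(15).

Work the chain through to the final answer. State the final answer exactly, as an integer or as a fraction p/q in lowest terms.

11776

Stage 1: cross terms: (11*7 - -30*-21)=-553, (-30*2 - -34*7)=178, (-34*-21 - 11*2)=692; twice the area = |317| = 317; area = 317/2; boundary points = 1 + 1 + 1 = 3; strictly interior points = area - boundary/2 + 1 = 158; answer 158
Stage 2: S1 = 158; r = 18; T(2) = -2*(48) + 2*(18) = -60; iterating: T(2)=-60, T(3)=216, T(4)=-552, T(5)=1536, T(6)=-4176, T(7)=11424, T(8)=-31200, T(9)=85248, T(10)=-232896, T(11)=636288, T(12)=-1738368, T(13)=4749312, T(14)=-12975360, T(15)=35449344, T(16)=-96849408, T(17)=264597504, T(18)=-722893824; answer -722893824
Stage 3: S2 = -722893824; c = 7; total draws C(13,6) = 1716; favorable C(6,6) = 1; P = 1/1716; answer 1/1716
Stage 4: S3 = 1/1716; threaded value p + q = 1717; m = 34; f(2) = 2*(-24) - 2*(34) = -116; iterating: f(2)=-116, f(3)=-184, f(4)=-136, f(5)=96, f(6)=464, f(7)=736, f(8)=544, f(9)=-384, f(10)=-1856, f(11)=-2944, f(12)=-2176, f(13)=1536, f(14)=7424, f(15)=11776; answer 11776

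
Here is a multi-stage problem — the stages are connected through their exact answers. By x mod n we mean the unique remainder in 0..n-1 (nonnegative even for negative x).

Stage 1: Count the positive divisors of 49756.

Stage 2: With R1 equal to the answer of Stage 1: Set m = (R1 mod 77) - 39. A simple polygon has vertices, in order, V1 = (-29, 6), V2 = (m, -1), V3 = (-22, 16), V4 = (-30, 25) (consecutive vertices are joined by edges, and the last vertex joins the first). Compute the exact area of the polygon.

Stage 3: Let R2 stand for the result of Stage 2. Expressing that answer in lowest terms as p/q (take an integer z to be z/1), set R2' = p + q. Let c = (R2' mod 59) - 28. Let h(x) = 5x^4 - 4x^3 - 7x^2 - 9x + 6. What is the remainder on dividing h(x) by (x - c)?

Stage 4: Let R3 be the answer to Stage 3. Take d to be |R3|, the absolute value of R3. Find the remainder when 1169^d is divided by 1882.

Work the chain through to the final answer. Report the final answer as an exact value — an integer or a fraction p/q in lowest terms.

695

Stage 1: 49756 = 2^2 * 7 * 1777; number of divisors = (2+1) * (1+1) * (1+1) = 12; answer 12
Stage 2: R1 = 12; m = -27; cross terms: (-29*-1 - -27*6)=191, (-27*16 - -22*-1)=-454, (-22*25 - -30*16)=-70, (-30*6 - -29*25)=545; twice the area = |212| = 212; area = 106; answer 106
Stage 3: R2 = 106; threaded value p + q = 107; c = 20; remainder = value at the root: 5*(20)^4 - 4*(20)^3 - 7*(20)^2 - 9*(20)^1 + 6 = (800000) + (-32000) + (-2800) + (-180) + (6) = 765026; answer 765026
Stage 4: R3 = 765026; d = 765026; squarings mod 1882: 1169^1=1169, 1169^2=229, 1169^4=1627, 1169^8=1037, 1169^16=747, 1169^32=937, 1169^64=957, 1169^128=1197, 1169^256=607, 1169^512=1459, 1169^1024=139, 1169^2048=501, 1169^4096=695, 1169^8192=1233, 1169^16384=1515, 1169^32768=1067, 1169^65536=1761, 1169^131072=1467, 1169^262144=963, 1169^524288=1425; 1169^765026 = 1169^2 * 1169^32 * 1169^64 * 1169^1024 * 1169^2048 * 1169^8192 * 1169^32768 * 1169^65536 * 1169^131072 * 1169^524288 = 695 (mod 1882); answer 695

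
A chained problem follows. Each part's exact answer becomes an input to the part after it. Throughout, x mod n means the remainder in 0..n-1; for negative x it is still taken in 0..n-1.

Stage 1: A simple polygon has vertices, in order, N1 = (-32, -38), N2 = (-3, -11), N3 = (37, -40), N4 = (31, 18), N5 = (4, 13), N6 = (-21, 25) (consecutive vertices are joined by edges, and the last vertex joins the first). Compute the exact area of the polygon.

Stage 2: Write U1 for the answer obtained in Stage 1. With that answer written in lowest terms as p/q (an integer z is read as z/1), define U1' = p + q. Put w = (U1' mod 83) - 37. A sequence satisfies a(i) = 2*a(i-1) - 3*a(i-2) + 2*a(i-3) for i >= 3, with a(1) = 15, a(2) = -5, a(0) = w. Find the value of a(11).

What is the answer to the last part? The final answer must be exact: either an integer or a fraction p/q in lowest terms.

-117

Stage 1: cross terms: (-32*-11 - -3*-38)=238, (-3*-40 - 37*-11)=527, (37*18 - 31*-40)=1906, (31*13 - 4*18)=331, (4*25 - -21*13)=373, (-21*-38 - -32*25)=1598; twice the area = |4973| = 4973; area = 4973/2; answer 4973/2
Stage 2: U1 = 4973/2; threaded value p + q = 4975; w = 41; a(3) = 2*(-5) - 3*(15) + 2*(41) = 27; iterating: a(3)=27, a(4)=99, a(5)=107, a(6)=-29, a(7)=-181, a(8)=-61, a(9)=363, a(10)=547, a(11)=-117; answer -117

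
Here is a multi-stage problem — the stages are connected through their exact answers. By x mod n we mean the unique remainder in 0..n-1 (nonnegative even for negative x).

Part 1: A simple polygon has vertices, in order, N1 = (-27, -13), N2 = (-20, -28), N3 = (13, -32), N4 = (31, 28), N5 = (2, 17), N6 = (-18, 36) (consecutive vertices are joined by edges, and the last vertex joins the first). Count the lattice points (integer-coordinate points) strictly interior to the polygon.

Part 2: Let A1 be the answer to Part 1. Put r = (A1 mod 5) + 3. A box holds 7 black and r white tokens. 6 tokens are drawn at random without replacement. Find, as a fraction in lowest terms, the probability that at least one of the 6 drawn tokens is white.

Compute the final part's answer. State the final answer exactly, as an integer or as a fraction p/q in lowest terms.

Part 1: cross terms: (-27*-28 - -20*-13)=496, (-20*-32 - 13*-28)=1004, (13*28 - 31*-32)=1356, (31*17 - 2*28)=471, (2*36 - -18*17)=378, (-18*-13 - -27*36)=1206; twice the area = |4911| = 4911; area = 4911/2; boundary points = 1 + 1 + 6 + 1 + 1 + 1 = 11; strictly interior points = area - boundary/2 + 1 = 2451; answer 2451
Part 2: A1 = 2451; r = 4; total draws C(11,6) = 462; complement C(7,6) = 7; favorable 462 - 7 = 455; P = 65/66; answer 65/66

65/66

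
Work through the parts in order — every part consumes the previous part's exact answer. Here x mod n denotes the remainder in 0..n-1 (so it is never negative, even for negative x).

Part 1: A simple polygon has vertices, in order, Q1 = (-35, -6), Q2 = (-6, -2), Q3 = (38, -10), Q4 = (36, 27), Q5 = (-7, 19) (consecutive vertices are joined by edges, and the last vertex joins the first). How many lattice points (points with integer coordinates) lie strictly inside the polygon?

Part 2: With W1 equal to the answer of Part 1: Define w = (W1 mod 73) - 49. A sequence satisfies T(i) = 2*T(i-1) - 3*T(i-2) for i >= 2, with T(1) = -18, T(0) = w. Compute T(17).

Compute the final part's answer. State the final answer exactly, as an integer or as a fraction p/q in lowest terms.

170526

Part 1: cross terms: (-35*-2 - -6*-6)=34, (-6*-10 - 38*-2)=136, (38*27 - 36*-10)=1386, (36*19 - -7*27)=873, (-7*-6 - -35*19)=707; twice the area = |3136| = 3136; area = 1568; boundary points = 1 + 4 + 1 + 1 + 1 = 8; strictly interior points = area - boundary/2 + 1 = 1565; answer 1565
Part 2: W1 = 1565; w = -17; T(2) = 2*(-18) - 3*(-17) = 15; iterating: T(2)=15, T(3)=84, T(4)=123, T(5)=-6, T(6)=-381, T(7)=-744, T(8)=-345, T(9)=1542, T(10)=4119, T(11)=3612, T(12)=-5133, T(13)=-21102, T(14)=-26805, T(15)=9696, T(16)=99807, T(17)=170526; answer 170526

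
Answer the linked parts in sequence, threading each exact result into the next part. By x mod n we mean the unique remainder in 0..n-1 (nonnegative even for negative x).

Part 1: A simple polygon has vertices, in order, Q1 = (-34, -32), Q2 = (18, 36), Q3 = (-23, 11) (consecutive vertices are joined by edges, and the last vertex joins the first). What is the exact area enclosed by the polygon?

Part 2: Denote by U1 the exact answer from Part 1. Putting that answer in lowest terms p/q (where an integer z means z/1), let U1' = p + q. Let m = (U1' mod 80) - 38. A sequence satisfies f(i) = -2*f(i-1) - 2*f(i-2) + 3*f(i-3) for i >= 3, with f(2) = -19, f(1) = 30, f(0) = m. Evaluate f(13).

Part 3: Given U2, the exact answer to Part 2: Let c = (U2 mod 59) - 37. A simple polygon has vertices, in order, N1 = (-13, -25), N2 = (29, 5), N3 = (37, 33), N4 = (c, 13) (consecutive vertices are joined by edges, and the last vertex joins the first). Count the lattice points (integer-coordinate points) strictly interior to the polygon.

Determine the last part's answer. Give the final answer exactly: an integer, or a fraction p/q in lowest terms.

Part 1: cross terms: (-34*36 - 18*-32)=-648, (18*11 - -23*36)=1026, (-23*-32 - -34*11)=1110; twice the area = |1488| = 1488; area = 744; answer 744
Part 2: U1 = 744; threaded value p + q = 745; m = -13; f(3) = -2*(-19) - 2*(30) + 3*(-13) = -61; iterating: f(3)=-61, f(4)=250, f(5)=-435, f(6)=187, f(7)=1246, f(8)=-4171, f(9)=6411, f(10)=-742, f(11)=-23851, f(12)=68419, f(13)=-91362; answer -91362
Part 3: U2 = -91362; c = -8; cross terms: (-13*5 - 29*-25)=660, (29*33 - 37*5)=772, (37*13 - -8*33)=745, (-8*-25 - -13*13)=369; twice the area = |2546| = 2546; area = 1273; boundary points = 6 + 4 + 5 + 1 = 16; strictly interior points = area - boundary/2 + 1 = 1266; answer 1266

1266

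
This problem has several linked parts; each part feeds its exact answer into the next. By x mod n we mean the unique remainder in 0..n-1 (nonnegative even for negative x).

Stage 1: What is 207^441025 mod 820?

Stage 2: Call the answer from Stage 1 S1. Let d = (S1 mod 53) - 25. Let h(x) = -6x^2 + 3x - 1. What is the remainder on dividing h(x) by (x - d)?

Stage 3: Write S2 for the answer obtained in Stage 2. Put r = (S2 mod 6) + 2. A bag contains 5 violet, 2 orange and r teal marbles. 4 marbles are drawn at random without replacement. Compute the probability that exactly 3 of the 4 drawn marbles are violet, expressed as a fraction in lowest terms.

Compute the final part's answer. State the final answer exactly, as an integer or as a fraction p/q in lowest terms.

Stage 1: squarings mod 820: 207^1=207, 207^2=209, 207^4=221, 207^8=461, 207^16=141, 207^32=201, 207^64=221, 207^128=461, 207^256=141, 207^512=201, 207^1024=221, 207^2048=461, 207^4096=141, 207^8192=201, 207^16384=221, 207^32768=461, 207^65536=141, 207^131072=201, 207^262144=221; 207^441025 = 207^1 * 207^64 * 207^128 * 207^512 * 207^2048 * 207^4096 * 207^8192 * 207^32768 * 207^131072 * 207^262144 = 647 (mod 820); answer 647
Stage 2: S1 = 647; d = -14; remainder = value at the root: -6*(-14)^2 + 3*(-14)^1 - 1 = (-1176) + (-42) + (-1) = -1219; answer -1219
Stage 3: S2 = -1219; r = 7; total draws C(14,4) = 1001; favorable C(5,3)*C(9,1) = 90; P = 90/1001; answer 90/1001

90/1001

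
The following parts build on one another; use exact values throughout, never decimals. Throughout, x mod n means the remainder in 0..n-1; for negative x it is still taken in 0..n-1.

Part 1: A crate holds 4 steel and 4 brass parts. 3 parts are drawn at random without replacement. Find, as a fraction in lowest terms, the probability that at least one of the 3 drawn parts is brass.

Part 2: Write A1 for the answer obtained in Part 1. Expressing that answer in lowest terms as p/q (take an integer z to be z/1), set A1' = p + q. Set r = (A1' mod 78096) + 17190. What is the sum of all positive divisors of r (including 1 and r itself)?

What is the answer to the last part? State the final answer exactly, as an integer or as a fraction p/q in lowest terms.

24882

Part 1: total draws C(8,3) = 56; complement C(4,3) = 4; favorable 56 - 4 = 52; P = 13/14; answer 13/14
Part 2: A1 = 13/14; threaded value p + q = 27; r = 17217; 17217 = 3^2 * 1913; sigma = (1 + 3 + 9) * (1 + 1913) = 13 * 1914 = 24882; answer 24882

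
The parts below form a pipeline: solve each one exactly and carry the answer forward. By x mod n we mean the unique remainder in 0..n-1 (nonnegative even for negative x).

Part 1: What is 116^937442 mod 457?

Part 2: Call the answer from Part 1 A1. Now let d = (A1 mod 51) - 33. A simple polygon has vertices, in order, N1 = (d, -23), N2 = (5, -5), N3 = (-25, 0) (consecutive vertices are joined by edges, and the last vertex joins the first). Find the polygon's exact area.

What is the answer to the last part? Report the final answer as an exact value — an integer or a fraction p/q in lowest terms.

515/2

Part 1: squarings mod 457: 116^1=116, 116^2=203, 116^4=79, 116^8=300, 116^16=428, 116^32=384, 116^64=302, 116^128=261, 116^256=28, 116^512=327, 116^1024=448, 116^2048=81, 116^4096=163, 116^8192=63, 116^16384=313, 116^32768=171, 116^65536=450, 116^131072=49, 116^262144=116, 116^524288=203; 116^937442 = 116^2 * 116^32 * 116^64 * 116^128 * 116^256 * 116^1024 * 116^2048 * 116^16384 * 116^131072 * 116^262144 * 116^524288 = 451 (mod 457); answer 451
Part 2: A1 = 451; d = 10; cross terms: (10*-5 - 5*-23)=65, (5*0 - -25*-5)=-125, (-25*-23 - 10*0)=575; twice the area = |515| = 515; area = 515/2; answer 515/2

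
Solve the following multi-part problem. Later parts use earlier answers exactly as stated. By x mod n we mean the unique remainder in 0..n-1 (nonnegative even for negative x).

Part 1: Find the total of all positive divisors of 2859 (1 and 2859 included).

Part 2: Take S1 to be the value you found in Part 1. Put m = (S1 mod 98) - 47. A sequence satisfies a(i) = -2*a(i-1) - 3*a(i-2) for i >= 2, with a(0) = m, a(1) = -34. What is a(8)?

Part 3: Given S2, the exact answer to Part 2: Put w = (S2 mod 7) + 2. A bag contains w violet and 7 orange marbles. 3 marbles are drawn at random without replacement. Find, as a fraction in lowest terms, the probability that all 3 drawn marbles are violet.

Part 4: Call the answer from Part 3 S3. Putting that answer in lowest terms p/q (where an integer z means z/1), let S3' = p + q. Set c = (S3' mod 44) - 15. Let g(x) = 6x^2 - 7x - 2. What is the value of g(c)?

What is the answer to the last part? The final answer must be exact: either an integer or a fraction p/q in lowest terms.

2748

Part 1: 2859 = 3 * 953; sigma = (1 + 3) * (1 + 953) = 4 * 954 = 3816; answer 3816
Part 2: S1 = 3816; m = 45; a(2) = -2*(-34) - 3*(45) = -67; iterating: a(2)=-67, a(3)=236, a(4)=-271, a(5)=-166, a(6)=1145, a(7)=-1792, a(8)=149; answer 149
Part 3: S2 = 149; w = 4; total draws C(11,3) = 165; favorable C(4,3) = 4; P = 4/165; answer 4/165
Part 4: S3 = 4/165; threaded value p + q = 169; c = 22; 6*(22)^2 - 7*(22)^1 - 2 = (2904) + (-154) + (-2) = 2748; answer 2748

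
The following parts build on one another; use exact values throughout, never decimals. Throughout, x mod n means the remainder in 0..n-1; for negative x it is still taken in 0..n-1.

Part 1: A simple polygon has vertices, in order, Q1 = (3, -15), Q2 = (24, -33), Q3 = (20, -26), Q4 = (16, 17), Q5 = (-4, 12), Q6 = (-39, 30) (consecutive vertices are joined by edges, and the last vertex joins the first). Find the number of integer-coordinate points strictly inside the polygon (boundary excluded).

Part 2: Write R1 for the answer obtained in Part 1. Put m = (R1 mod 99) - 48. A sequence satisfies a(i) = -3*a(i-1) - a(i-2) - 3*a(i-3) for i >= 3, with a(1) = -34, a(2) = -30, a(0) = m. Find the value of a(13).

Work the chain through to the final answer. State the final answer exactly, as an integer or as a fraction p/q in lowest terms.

-637762

Part 1: cross terms: (3*-33 - 24*-15)=261, (24*-26 - 20*-33)=36, (20*17 - 16*-26)=756, (16*12 - -4*17)=260, (-4*30 - -39*12)=348, (-39*-15 - 3*30)=495; twice the area = |2156| = 2156; area = 1078; boundary points = 3 + 1 + 1 + 5 + 1 + 3 = 14; strictly interior points = area - boundary/2 + 1 = 1072; answer 1072
Part 2: R1 = 1072; m = 34; a(3) = -3*(-30) - 1*(-34) - 3*(34) = 22; iterating: a(3)=22, a(4)=66, a(5)=-130, a(6)=258, a(7)=-842, a(8)=2658, a(9)=-7906, a(10)=23586, a(11)=-70826, a(12)=212610, a(13)=-637762; answer -637762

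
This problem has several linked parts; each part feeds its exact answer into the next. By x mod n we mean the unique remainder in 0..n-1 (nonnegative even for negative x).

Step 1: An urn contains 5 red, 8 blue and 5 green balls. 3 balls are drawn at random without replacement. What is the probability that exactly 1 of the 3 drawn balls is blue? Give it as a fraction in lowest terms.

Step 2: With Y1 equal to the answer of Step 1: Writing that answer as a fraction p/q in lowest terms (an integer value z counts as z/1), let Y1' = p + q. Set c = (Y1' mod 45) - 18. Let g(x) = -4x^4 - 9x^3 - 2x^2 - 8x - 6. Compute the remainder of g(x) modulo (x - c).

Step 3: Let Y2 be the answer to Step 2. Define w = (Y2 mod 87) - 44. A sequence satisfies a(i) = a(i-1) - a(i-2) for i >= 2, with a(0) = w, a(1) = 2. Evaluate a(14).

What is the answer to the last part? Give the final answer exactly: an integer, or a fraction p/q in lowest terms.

18

Step 1: total draws C(18,3) = 816; favorable C(8,1)*C(10,2) = 360; P = 15/34; answer 15/34
Step 2: Y1 = 15/34; threaded value p + q = 49; c = -14; remainder = value at the root: -4*(-14)^4 - 9*(-14)^3 - 2*(-14)^2 - 8*(-14)^1 - 6 = (-153664) + (24696) + (-392) + (112) + (-6) = -129254; answer -129254
Step 3: Y2 = -129254; w = -16; a(2) = 1*(2) - 1*(-16) = 18; iterating: a(2)=18, a(3)=16, a(4)=-2, a(5)=-18, a(6)=-16, a(7)=2, a(8)=18, a(9)=16, a(10)=-2, a(11)=-18, a(12)=-16, a(13)=2, a(14)=18; answer 18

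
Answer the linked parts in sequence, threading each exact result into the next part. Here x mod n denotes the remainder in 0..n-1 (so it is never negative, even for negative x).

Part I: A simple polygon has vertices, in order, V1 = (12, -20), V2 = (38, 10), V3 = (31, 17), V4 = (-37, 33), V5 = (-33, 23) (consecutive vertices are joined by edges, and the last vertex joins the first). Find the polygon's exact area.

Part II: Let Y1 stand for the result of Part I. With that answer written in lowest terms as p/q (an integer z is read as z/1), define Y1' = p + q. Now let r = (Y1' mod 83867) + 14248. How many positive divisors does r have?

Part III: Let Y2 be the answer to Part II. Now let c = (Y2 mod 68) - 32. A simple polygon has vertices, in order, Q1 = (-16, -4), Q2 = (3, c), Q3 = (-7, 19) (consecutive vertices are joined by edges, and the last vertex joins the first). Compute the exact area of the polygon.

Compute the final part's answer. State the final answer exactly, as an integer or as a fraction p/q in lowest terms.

617/2

Part I: cross terms: (12*10 - 38*-20)=880, (38*17 - 31*10)=336, (31*33 - -37*17)=1652, (-37*23 - -33*33)=238, (-33*-20 - 12*23)=384; twice the area = |3490| = 3490; area = 1745; answer 1745
Part II: Y1 = 1745; threaded value p + q = 1746; r = 15994; 15994 = 2 * 11 * 727; number of divisors = (1+1) * (1+1) * (1+1) = 8; answer 8
Part III: Y2 = 8; c = -24; cross terms: (-16*-24 - 3*-4)=396, (3*19 - -7*-24)=-111, (-7*-4 - -16*19)=332; twice the area = |617| = 617; area = 617/2; answer 617/2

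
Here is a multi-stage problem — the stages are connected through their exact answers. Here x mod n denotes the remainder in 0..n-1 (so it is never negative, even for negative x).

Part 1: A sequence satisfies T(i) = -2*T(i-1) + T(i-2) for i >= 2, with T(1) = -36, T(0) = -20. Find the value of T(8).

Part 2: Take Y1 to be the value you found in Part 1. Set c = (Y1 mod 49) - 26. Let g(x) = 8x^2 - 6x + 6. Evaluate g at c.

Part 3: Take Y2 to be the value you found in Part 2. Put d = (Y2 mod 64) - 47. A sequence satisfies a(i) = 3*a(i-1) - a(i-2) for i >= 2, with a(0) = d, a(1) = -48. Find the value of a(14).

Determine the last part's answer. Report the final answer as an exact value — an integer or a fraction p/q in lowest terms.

Part 1: T(2) = -2*(-36) + 1*(-20) = 52; iterating: T(2)=52, T(3)=-140, T(4)=332, T(5)=-804, T(6)=1940, T(7)=-4684, T(8)=11308; answer 11308
Part 2: Y1 = 11308; c = 12; 8*(12)^2 - 6*(12)^1 + 6 = (1152) + (-72) + (6) = 1086; answer 1086
Part 3: Y2 = 1086; d = 15; a(2) = 3*(-48) - 1*(15) = -159; iterating: a(2)=-159, a(3)=-429, a(4)=-1128, a(5)=-2955, a(6)=-7737, a(7)=-20256, a(8)=-53031, a(9)=-138837, a(10)=-363480, a(11)=-951603, a(12)=-2491329, a(13)=-6522384, a(14)=-17075823; answer -17075823

-17075823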